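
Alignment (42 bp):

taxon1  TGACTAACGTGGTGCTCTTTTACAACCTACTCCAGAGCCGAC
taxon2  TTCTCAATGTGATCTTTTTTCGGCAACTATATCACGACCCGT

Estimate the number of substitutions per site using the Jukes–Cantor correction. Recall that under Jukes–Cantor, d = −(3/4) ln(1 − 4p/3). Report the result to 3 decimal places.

The sequences differ at 23 of 42 sites, so p = 23/42 ≈ 0.547619.
d = −(3/4) ln(1 − 4p/3) = −0.75 ln(1 − 0.730159) = −0.75 ln(0.269841)
  = −0.75 × (-1.309922) = 0.982442 substitutions/site.

0.982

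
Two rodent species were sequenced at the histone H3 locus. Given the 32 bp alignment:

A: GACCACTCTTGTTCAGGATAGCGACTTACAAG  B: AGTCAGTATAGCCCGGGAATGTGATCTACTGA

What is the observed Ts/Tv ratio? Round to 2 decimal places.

Transitions are A↔G and C↔T; transversions are all other mismatches.
Transitions: 11. Transversions: 6.
R = 11/6 = 1.833333… ≈ 1.83 (to 2 d.p.).

1.83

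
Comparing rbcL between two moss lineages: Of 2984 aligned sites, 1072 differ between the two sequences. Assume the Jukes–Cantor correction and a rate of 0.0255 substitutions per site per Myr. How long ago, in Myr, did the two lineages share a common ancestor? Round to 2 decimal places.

9.59

p = 1072/2984 ≈ 0.359249.
d = −(3/4) ln(1 − 4p/3) = −0.75 ln(1 − 0.478999) = −0.75 ln(0.521001)
  = −0.75 × (-0.652003) = 0.489002 substitutions/site.
Under a molecular clock d = 2μt, so t = d/(2μ) = 0.489002 / (2 × 0.0255) = 9.59 Myr.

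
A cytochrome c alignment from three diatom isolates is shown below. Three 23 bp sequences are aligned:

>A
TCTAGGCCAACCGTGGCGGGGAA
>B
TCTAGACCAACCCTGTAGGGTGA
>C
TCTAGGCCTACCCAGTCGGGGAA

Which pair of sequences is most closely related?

A–B: 6/23 differ, p = 0.261, d = 0.321.
A–C: 4/23 differ, p = 0.174, d = 0.198.
B–C: 6/23 differ, p = 0.261, d = 0.321.
The smallest distance is between A and C.

A and C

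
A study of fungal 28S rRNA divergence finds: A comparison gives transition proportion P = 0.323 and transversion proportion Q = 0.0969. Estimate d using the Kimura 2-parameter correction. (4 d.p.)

0.7330

Under the Kimura two-parameter model, d = −½ ln(1 − 2P − Q) − ¼ ln(1 − 2Q).
1 − 2P − Q = 0.2571, giving −½ ln(0.2571) = 0.679145.
1 − 2Q = 0.8062, giving −¼ ln(0.8062) = 0.053856.
d = 0.679145 + 0.053856 = 0.733001.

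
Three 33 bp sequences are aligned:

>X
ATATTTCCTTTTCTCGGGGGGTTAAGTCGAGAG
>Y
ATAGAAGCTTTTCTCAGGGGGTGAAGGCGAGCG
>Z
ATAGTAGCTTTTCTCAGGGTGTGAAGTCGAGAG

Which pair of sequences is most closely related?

X–Y: 8/33 differ, p = 0.242, d = 0.293.
X–Z: 6/33 differ, p = 0.182, d = 0.208.
Y–Z: 4/33 differ, p = 0.121, d = 0.132.
The smallest distance is between Y and Z.

Y and Z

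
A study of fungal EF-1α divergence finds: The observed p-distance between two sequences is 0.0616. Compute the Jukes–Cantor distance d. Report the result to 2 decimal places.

d = −(3/4) ln(1 − 4p/3) = −0.75 ln(1 − 0.082133) = −0.75 ln(0.917867)
  = −0.75 × (-0.085703) = 0.064277 substitutions/site.

0.06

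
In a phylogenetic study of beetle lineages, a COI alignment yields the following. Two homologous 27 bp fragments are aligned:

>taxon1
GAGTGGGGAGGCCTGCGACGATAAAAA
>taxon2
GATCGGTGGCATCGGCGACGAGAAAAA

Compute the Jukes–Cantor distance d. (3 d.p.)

0.441

The sequences differ at 9 of 27 sites (3, 4, 7, 9, 10, 11, 12, 14, 22), so p = 9/27 ≈ 0.333333.
d = −(3/4) ln(1 − 4p/3) = −0.75 ln(1 − 0.444444) = −0.75 ln(0.555556)
  = −0.75 × (-0.587786) = 0.440840 substitutions/site.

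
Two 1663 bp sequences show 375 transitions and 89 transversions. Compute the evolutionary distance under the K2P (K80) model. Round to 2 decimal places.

P = 375/1663 ≈ 0.225496 and Q = 89/1663 ≈ 0.053518.
Under the Kimura two-parameter model, d = −½ ln(1 − 2P − Q) − ¼ ln(1 − 2Q).
1 − 2P − Q = 0.49549, giving −½ ln(0.49549) = 0.351104.
1 − 2Q = 0.892964, giving −¼ ln(0.892964) = 0.028302.
d = 0.351104 + 0.028302 = 0.379406.

0.38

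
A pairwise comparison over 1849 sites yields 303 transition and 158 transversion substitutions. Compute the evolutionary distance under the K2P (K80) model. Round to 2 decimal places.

P = 303/1849 ≈ 0.163872 and Q = 158/1849 ≈ 0.085452.
Under the Kimura two-parameter model, d = −½ ln(1 − 2P − Q) − ¼ ln(1 − 2Q).
1 − 2P − Q = 0.586804, giving −½ ln(0.586804) = 0.266532.
1 − 2Q = 0.829096, giving −¼ ln(0.829096) = 0.046855.
d = 0.266532 + 0.046855 = 0.313387.

0.31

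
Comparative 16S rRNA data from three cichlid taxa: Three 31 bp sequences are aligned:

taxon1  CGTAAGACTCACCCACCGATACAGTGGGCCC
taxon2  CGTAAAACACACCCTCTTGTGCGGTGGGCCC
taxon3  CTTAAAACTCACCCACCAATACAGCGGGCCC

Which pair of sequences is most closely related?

taxon1–taxon2: 8/31 differ, p = 0.258, d = 0.316.
taxon1–taxon3: 4/31 differ, p = 0.129, d = 0.142.
taxon2–taxon3: 9/31 differ, p = 0.290, d = 0.367.
The smallest distance is between taxon1 and taxon3.

taxon1 and taxon3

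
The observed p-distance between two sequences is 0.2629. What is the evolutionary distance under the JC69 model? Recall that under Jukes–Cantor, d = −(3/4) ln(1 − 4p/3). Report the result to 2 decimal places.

0.32

d = −(3/4) ln(1 − 4p/3) = −0.75 ln(1 − 0.350533) = −0.75 ln(0.649467)
  = −0.75 × (-0.431603) = 0.323702 substitutions/site.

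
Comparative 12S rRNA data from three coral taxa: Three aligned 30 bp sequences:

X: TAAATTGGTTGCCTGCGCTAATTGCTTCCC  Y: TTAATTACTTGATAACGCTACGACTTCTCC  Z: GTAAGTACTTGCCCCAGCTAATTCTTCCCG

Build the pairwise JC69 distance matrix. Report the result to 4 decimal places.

d(X,Y) = 0.7301, d(X,Z) = 0.5716, d(Y,Z) = 0.5716

X–Y: 14/30 sites differ → p ≈ 0.466667, d = −0.75 ln(1 − 0.622223) = 0.730088 ≈ 0.7301.
X–Z: 12/30 sites differ → p = 0.4, d = −0.75 ln(1 − 0.533333) = 0.571605 ≈ 0.5716.
Y–Z: 12/30 sites differ → p = 0.4, d = −0.75 ln(1 − 0.533333) = 0.571605 ≈ 0.5716.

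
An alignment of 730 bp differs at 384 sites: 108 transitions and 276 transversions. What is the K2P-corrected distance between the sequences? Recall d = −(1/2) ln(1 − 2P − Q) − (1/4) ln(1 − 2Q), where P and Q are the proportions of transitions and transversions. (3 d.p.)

P = 108/730 ≈ 0.147945 and Q = 276/730 ≈ 0.378082.
Under the Kimura two-parameter model, d = −½ ln(1 − 2P − Q) − ¼ ln(1 − 2Q).
1 − 2P − Q = 0.326028, giving −½ ln(0.326028) = 0.560386.
1 − 2Q = 0.243836, giving −¼ ln(0.243836) = 0.352815.
d = 0.560386 + 0.352815 = 0.913201.

0.913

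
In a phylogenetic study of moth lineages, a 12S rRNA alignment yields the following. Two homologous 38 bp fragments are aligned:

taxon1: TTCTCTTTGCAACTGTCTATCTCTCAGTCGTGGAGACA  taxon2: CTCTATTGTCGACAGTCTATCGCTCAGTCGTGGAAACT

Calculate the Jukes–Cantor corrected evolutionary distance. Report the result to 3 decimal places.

The sequences differ at 9 of 38 sites (1, 5, 8, 9, 11, 14, 22, 35, 38), so p = 9/38 ≈ 0.236842.
d = −(3/4) ln(1 − 4p/3) = −0.75 ln(1 − 0.315789) = −0.75 ln(0.684211)
  = −0.75 × (-0.379489) = 0.284617 substitutions/site.

0.285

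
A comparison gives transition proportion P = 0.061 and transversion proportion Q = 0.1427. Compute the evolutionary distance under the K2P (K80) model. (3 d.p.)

0.238

Under the Kimura two-parameter model, d = −½ ln(1 − 2P − Q) − ¼ ln(1 − 2Q).
1 − 2P − Q = 0.7353, giving −½ ln(0.7353) = 0.153738.
1 − 2Q = 0.7146, giving −¼ ln(0.7146) = 0.084008.
d = 0.153738 + 0.084008 = 0.237746.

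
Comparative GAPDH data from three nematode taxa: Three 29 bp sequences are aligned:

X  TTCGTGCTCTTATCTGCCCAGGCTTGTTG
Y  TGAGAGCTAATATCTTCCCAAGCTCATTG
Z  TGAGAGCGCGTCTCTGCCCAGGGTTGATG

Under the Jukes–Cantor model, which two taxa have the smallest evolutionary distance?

X–Y: 9/29 differ, p = 0.310, d = 0.401.
X–Z: 8/29 differ, p = 0.276, d = 0.344.
Y–Z: 10/29 differ, p = 0.345, d = 0.462.
The smallest distance is between X and Z.

X and Z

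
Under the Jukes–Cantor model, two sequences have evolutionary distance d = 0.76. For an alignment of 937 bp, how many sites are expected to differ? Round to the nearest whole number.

Invert JC69: p = (3/4)(1 − e^(−4d/3)) = 0.75 × (1 − e^(-1.013333)) = 0.75 × (1 − 0.363007) = 0.477745.
Expected differing sites = pL ≈ 0.477745 × 937 = 447.647065 ≈ 448.

448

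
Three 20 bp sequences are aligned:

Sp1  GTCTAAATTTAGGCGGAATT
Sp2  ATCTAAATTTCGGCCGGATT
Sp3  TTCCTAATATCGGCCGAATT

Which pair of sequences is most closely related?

Sp1–Sp2: 4/20 differ, p = 0.200, d = 0.233.
Sp1–Sp3: 6/20 differ, p = 0.300, d = 0.383.
Sp2–Sp3: 5/20 differ, p = 0.250, d = 0.304.
The smallest distance is between Sp1 and Sp2.

Sp1 and Sp2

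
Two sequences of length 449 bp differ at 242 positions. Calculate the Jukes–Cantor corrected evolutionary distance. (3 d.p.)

0.951

p = 242/449 ≈ 0.538976.
d = −(3/4) ln(1 − 4p/3) = −0.75 ln(1 − 0.718635) = −0.75 ln(0.281365)
  = −0.75 × (-1.268103) = 0.951077 substitutions/site.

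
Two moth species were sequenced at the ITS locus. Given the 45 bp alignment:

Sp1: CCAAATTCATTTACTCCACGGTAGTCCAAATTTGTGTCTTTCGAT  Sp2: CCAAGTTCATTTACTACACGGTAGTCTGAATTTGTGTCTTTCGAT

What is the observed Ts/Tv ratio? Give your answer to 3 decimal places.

3.000

Transitions are A↔G and C↔T; transversions are all other mismatches.
Transitions: 3. Transversions: 1.
R = 3/1 = 3.000.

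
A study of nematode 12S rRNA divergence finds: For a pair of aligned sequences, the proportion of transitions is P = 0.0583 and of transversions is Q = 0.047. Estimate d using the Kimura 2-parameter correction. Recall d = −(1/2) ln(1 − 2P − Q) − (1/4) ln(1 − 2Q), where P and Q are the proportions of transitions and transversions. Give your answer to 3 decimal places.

Under the Kimura two-parameter model, d = −½ ln(1 − 2P − Q) − ¼ ln(1 − 2Q).
1 − 2P − Q = 0.8364, giving −½ ln(0.8364) = 0.089324.
1 − 2Q = 0.906, giving −¼ ln(0.906) = 0.024679.
d = 0.089324 + 0.024679 = 0.114003.

0.114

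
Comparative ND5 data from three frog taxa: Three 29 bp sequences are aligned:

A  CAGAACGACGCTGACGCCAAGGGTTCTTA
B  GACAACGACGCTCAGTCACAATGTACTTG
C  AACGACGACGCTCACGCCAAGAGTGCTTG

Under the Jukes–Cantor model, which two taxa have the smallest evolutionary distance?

A and C

A–B: 11/29 differ, p = 0.379, d = 0.529.
A–C: 7/29 differ, p = 0.241, d = 0.291.
B–C: 9/29 differ, p = 0.310, d = 0.401.
The smallest distance is between A and C.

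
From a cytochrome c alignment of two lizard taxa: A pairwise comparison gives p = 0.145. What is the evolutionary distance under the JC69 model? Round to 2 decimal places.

0.16

d = −(3/4) ln(1 − 4p/3) = −0.75 ln(1 − 0.193333) = −0.75 ln(0.806667)
  = −0.75 × (-0.214844) = 0.161133 substitutions/site.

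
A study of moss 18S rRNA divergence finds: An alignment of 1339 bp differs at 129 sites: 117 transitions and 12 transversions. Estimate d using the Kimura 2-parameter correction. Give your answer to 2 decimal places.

0.11

P = 117/1339 ≈ 0.087379 and Q = 12/1339 ≈ 0.008962.
Under the Kimura two-parameter model, d = −½ ln(1 − 2P − Q) − ¼ ln(1 − 2Q).
1 − 2P − Q = 0.81628, giving −½ ln(0.81628) = 0.101499.
1 − 2Q = 0.982076, giving −¼ ln(0.982076) = 0.004522.
d = 0.101499 + 0.004522 = 0.106021.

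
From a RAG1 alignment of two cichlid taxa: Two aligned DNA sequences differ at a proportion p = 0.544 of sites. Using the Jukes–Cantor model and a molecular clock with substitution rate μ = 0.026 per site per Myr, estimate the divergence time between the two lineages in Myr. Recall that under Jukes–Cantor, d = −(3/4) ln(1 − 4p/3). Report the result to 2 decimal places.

18.64

d = −(3/4) ln(1 − 4p/3) = −0.75 ln(1 − 0.725333) = −0.75 ln(0.274667)
  = −0.75 × (-1.292196) = 0.969147 substitutions/site.
Under a molecular clock d = 2μt, so t = d/(2μ) = 0.969147 / (2 × 0.026) = 18.64 Myr.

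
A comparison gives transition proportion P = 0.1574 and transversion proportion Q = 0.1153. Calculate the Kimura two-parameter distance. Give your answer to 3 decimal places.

0.347

Under the Kimura two-parameter model, d = −½ ln(1 − 2P − Q) − ¼ ln(1 − 2Q).
1 − 2P − Q = 0.5699, giving −½ ln(0.5699) = 0.281147.
1 − 2Q = 0.7694, giving −¼ ln(0.7694) = 0.065536.
d = 0.281147 + 0.065536 = 0.346683.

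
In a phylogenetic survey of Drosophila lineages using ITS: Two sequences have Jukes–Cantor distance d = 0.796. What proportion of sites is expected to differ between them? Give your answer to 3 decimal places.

0.491

p = (3/4)(1 − e^(−4d/3)) = 0.75 × (1 − e^(-1.061333)) = 0.75 × (1 − 0.345994) = 0.490505.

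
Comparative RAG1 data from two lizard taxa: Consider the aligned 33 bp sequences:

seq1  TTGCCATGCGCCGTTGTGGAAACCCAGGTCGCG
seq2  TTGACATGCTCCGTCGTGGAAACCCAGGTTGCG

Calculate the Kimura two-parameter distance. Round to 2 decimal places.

Of 33 sites, 2 differences are transitions and 2 are transversions, so P = 2/33 ≈ 0.060606 and Q = 2/33 ≈ 0.060606.
Under the Kimura two-parameter model, d = −½ ln(1 − 2P − Q) − ¼ ln(1 − 2Q).
1 − 2P − Q = 0.818182, giving −½ ln(0.818182) = 0.100335.
1 − 2Q = 0.878788, giving −¼ ln(0.878788) = 0.032303.
d = 0.100335 + 0.032303 = 0.132638.

0.13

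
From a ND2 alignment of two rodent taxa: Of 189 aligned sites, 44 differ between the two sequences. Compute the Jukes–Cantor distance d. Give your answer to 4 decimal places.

0.2787

p = 44/189 ≈ 0.232804.
d = −(3/4) ln(1 − 4p/3) = −0.75 ln(1 − 0.310405) = −0.75 ln(0.689595)
  = −0.75 × (-0.371651) = 0.278738 substitutions/site.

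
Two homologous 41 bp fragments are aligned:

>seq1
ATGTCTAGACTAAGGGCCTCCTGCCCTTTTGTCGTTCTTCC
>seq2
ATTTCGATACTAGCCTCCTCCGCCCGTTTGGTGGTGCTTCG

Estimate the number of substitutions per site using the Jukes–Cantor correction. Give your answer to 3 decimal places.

The sequences differ at 14 of 41 sites, so p = 14/41 ≈ 0.341463.
d = −(3/4) ln(1 − 4p/3) = −0.75 ln(1 − 0.455284) = −0.75 ln(0.544716)
  = −0.75 × (-0.607491) = 0.455618 substitutions/site.

0.456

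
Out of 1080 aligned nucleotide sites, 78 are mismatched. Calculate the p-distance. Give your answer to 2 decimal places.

p = 78/1080 = 0.072222… ≈ 0.07 (to 2 d.p.).

0.07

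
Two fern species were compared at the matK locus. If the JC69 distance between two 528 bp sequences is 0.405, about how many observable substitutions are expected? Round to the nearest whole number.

Invert JC69: p = (3/4)(1 − e^(−4d/3)) = 0.75 × (1 − e^(-0.54)) = 0.75 × (1 − 0.582748) = 0.312939.
Expected differing sites = pL ≈ 0.312939 × 528 = 165.231792 ≈ 165.

165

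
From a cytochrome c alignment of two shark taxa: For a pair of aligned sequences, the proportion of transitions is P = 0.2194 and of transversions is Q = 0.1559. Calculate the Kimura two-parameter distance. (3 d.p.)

0.545

Under the Kimura two-parameter model, d = −½ ln(1 − 2P − Q) − ¼ ln(1 − 2Q).
1 − 2P − Q = 0.4053, giving −½ ln(0.4053) = 0.451564.
1 − 2Q = 0.6882, giving −¼ ln(0.6882) = 0.093419.
d = 0.451564 + 0.093419 = 0.544983.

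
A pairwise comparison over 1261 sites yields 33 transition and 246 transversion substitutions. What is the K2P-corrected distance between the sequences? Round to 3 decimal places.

P = 33/1261 ≈ 0.02617 and Q = 246/1261 ≈ 0.195083.
Under the Kimura two-parameter model, d = −½ ln(1 − 2P − Q) − ¼ ln(1 − 2Q).
1 − 2P − Q = 0.752577, giving −½ ln(0.752577) = 0.142126.
1 − 2Q = 0.609834, giving −¼ ln(0.609834) = 0.123642.
d = 0.142126 + 0.123642 = 0.265768.

0.266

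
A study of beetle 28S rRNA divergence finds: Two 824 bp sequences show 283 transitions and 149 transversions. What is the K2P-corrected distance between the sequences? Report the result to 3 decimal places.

1.124

P = 283/824 ≈ 0.343447 and Q = 149/824 ≈ 0.180825.
Under the Kimura two-parameter model, d = −½ ln(1 − 2P − Q) − ¼ ln(1 − 2Q).
1 − 2P − Q = 0.132281, giving −½ ln(0.132281) = 1.011413.
1 − 2Q = 0.63835, giving −¼ ln(0.63835) = 0.112217.
d = 1.011413 + 0.112217 = 1.123630.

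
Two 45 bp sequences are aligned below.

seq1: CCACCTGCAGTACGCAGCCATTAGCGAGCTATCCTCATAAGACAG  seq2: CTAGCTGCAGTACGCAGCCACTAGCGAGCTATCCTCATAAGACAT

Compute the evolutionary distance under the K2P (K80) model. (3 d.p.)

0.095

Of 45 sites, 2 differences are transitions and 2 are transversions, so P = 2/45 ≈ 0.044444 and Q = 2/45 ≈ 0.044444.
Under the Kimura two-parameter model, d = −½ ln(1 − 2P − Q) − ¼ ln(1 − 2Q).
1 − 2P − Q = 0.866668, giving −½ ln(0.866668) = 0.071550.
1 − 2Q = 0.911112, giving −¼ ln(0.911112) = 0.023272.
d = 0.071550 + 0.023272 = 0.094822.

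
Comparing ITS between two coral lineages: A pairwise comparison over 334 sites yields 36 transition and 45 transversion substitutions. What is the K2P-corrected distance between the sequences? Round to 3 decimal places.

0.294

P = 36/334 ≈ 0.107784 and Q = 45/334 ≈ 0.134731.
Under the Kimura two-parameter model, d = −½ ln(1 − 2P − Q) − ¼ ln(1 − 2Q).
1 − 2P − Q = 0.649701, giving −½ ln(0.649701) = 0.215622.
1 − 2Q = 0.730538, giving −¼ ln(0.730538) = 0.078494.
d = 0.215622 + 0.078494 = 0.294116.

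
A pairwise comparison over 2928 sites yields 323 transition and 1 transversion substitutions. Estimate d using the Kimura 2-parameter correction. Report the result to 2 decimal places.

0.13

P = 323/2928 ≈ 0.110314 and Q = 1/2928 ≈ 0.000342.
Under the Kimura two-parameter model, d = −½ ln(1 − 2P − Q) − ¼ ln(1 − 2Q).
1 − 2P − Q = 0.77903, giving −½ ln(0.77903) = 0.124853.
1 − 2Q = 0.999316, giving −¼ ln(0.999316) = 0.000171.
d = 0.124853 + 0.000171 = 0.125024.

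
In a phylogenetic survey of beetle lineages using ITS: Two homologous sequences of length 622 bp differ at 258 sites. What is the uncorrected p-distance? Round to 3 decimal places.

p = 258/622 = 0.414790… ≈ 0.415 (to 3 d.p.).

0.415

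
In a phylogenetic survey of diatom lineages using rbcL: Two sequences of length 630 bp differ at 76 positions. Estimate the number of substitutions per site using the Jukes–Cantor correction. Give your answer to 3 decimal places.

0.132

p = 76/630 ≈ 0.120635.
d = −(3/4) ln(1 − 4p/3) = −0.75 ln(1 − 0.160847) = −0.75 ln(0.839153)
  = −0.75 × (-0.175362) = 0.131522 substitutions/site.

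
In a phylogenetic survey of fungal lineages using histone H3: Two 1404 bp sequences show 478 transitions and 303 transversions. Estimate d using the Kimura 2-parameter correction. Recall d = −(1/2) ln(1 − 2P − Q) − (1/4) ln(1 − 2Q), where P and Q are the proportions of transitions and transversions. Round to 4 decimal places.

P = 478/1404 ≈ 0.340456 and Q = 303/1404 ≈ 0.215812.
Under the Kimura two-parameter model, d = −½ ln(1 − 2P − Q) − ¼ ln(1 − 2Q).
1 − 2P − Q = 0.103276, giving −½ ln(0.103276) = 1.135175.
1 − 2Q = 0.568376, giving −¼ ln(0.568376) = 0.141243.
d = 1.135175 + 0.141243 = 1.276418.

1.2764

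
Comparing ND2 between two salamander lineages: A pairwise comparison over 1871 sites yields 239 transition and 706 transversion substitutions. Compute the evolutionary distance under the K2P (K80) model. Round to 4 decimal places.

P = 239/1871 ≈ 0.127739 and Q = 706/1871 ≈ 0.377338.
Under the Kimura two-parameter model, d = −½ ln(1 − 2P − Q) − ¼ ln(1 − 2Q).
1 − 2P − Q = 0.367184, giving −½ ln(0.367184) = 0.500946.
1 − 2Q = 0.245324, giving −¼ ln(0.245324) = 0.351294.
d = 0.500946 + 0.351294 = 0.852240.

0.8522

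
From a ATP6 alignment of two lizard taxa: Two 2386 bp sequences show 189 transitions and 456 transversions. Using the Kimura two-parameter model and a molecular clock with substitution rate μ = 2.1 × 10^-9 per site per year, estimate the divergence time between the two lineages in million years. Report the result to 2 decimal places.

79.87

P = 189/2386 ≈ 0.079212 and Q = 456/2386 ≈ 0.191115.
Under the Kimura two-parameter model, d = −½ ln(1 − 2P − Q) − ¼ ln(1 − 2Q).
1 − 2P − Q = 0.650461, giving −½ ln(0.650461) = 0.215037.
1 − 2Q = 0.61777, giving −¼ ln(0.61777) = 0.120410.
d = 0.215037 + 0.120410 = 0.335447.
Under a molecular clock d = 2μt, so t = d/(2μ) = 0.335447 / (2 × 2.1 × 10^-9) = 79.87 million years.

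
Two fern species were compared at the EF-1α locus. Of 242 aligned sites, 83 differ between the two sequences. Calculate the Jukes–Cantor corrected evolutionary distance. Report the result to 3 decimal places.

0.458

p = 83/242 ≈ 0.342975.
d = −(3/4) ln(1 − 4p/3) = −0.75 ln(1 − 0.4573) = −0.75 ln(0.5427)
  = −0.75 × (-0.611199) = 0.458399 substitutions/site.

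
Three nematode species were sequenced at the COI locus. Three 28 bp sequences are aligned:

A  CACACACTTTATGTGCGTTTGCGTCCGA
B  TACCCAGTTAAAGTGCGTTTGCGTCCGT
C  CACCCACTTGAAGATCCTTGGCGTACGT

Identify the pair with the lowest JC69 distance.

A and B

A–B: 6/28 differ, p = 0.214, d = 0.252.
A–C: 9/28 differ, p = 0.321, d = 0.420.
B–C: 8/28 differ, p = 0.286, d = 0.360.
The smallest distance is between A and B.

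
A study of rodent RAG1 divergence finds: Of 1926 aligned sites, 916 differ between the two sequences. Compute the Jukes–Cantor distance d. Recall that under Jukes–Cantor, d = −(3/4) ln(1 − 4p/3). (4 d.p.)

p = 916/1926 ≈ 0.475597.
d = −(3/4) ln(1 − 4p/3) = −0.75 ln(1 − 0.634129) = −0.75 ln(0.365871)
  = −0.75 × (-1.005474) = 0.754106 substitutions/site.

0.7541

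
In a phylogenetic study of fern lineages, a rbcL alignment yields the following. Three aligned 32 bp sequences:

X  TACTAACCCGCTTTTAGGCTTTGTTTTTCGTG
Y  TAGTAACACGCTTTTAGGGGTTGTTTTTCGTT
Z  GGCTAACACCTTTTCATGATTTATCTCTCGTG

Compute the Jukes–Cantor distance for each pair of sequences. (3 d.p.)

d(X,Y) = 0.175, d(X,Z) = 0.460, d(Y,Z) = 0.585

X–Y: 5/32 sites differ → p = 0.15625, d = −0.75 ln(1 − 0.208333) = 0.175211 ≈ 0.175.
X–Z: 11/32 sites differ → p = 0.34375, d = −0.75 ln(1 − 0.458333) = 0.459828 ≈ 0.460.
Y–Z: 13/32 sites differ → p = 0.40625, d = −0.75 ln(1 − 0.541667) = 0.585119 ≈ 0.585.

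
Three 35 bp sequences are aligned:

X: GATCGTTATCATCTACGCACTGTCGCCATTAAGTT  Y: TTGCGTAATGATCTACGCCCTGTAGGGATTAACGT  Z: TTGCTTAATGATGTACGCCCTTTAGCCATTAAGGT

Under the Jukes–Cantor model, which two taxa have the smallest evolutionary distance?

Y and Z

X–Y: 11/35 differ, p = 0.314, d = 0.407.
X–Z: 11/35 differ, p = 0.314, d = 0.407.
Y–Z: 6/35 differ, p = 0.171, d = 0.195.
The smallest distance is between Y and Z.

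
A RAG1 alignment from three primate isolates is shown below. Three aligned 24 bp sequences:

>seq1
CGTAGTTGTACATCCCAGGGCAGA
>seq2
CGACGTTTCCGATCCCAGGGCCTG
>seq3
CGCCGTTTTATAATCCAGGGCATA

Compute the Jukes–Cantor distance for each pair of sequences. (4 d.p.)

d(seq1,seq2) = 0.5199, d(seq1,seq3) = 0.3694, d(seq2,seq3) = 0.4408

seq1–seq2: 9/24 sites differ → p = 0.375, d = −0.75 ln(1 − 0.5) = 0.519860 ≈ 0.5199.
seq1–seq3: 7/24 sites differ → p ≈ 0.291667, d = −0.75 ln(1 − 0.388889) = 0.369358 ≈ 0.3694.
seq2–seq3: 8/24 sites differ → p ≈ 0.333333, d = −0.75 ln(1 − 0.444444) = 0.440839 ≈ 0.4408.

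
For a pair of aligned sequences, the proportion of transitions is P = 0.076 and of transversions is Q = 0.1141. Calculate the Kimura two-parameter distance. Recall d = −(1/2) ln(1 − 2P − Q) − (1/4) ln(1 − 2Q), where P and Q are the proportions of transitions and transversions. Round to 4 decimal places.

Under the Kimura two-parameter model, d = −½ ln(1 − 2P − Q) − ¼ ln(1 − 2Q).
1 − 2P − Q = 0.7339, giving −½ ln(0.7339) = 0.154691.
1 − 2Q = 0.7718, giving −¼ ln(0.7718) = 0.064757.
d = 0.154691 + 0.064757 = 0.219448.

0.2194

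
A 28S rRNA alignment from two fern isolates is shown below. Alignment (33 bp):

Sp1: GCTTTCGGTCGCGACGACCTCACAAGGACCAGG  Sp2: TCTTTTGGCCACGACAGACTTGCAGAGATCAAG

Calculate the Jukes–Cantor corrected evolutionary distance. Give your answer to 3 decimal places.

The sequences differ at 13 of 33 sites, so p = 13/33 ≈ 0.393939.
d = −(3/4) ln(1 − 4p/3) = −0.75 ln(1 − 0.525252) = −0.75 ln(0.474748)
  = −0.75 × (-0.744971) = 0.558728 substitutions/site.

0.559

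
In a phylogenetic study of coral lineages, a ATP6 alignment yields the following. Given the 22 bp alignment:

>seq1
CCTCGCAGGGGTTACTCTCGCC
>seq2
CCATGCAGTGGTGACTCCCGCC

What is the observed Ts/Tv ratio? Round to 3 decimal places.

0.667

Transitions are A↔G and C↔T; transversions are all other mismatches.
Transitions: 2. Transversions: 3.
R = 2/3 = 0.666666… ≈ 0.667 (to 3 d.p.).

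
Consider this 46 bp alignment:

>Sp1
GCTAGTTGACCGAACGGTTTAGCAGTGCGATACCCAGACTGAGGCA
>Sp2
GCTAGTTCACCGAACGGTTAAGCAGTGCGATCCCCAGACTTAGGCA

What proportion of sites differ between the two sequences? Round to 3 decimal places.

The sequences differ at 4 of 46 positions (sites 8, 20, 32, 41).
p = 4/46 = 0.086956… ≈ 0.087 (to 3 d.p.).

0.087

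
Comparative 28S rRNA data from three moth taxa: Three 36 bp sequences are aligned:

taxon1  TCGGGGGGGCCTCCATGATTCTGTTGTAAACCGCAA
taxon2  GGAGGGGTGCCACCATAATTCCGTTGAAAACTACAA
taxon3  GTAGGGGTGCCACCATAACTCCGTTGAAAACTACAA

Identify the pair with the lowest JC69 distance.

taxon2 and taxon3

taxon1–taxon2: 10/36 differ, p = 0.278, d = 0.347.
taxon1–taxon3: 11/36 differ, p = 0.306, d = 0.392.
taxon2–taxon3: 2/36 differ, p = 0.056, d = 0.058.
The smallest distance is between taxon2 and taxon3.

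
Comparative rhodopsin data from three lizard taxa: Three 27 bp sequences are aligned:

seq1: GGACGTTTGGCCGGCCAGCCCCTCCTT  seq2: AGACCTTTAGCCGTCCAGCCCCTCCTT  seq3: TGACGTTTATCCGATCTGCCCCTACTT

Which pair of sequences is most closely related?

seq1 and seq2

seq1–seq2: 4/27 differ, p = 0.148, d = 0.165.
seq1–seq3: 7/27 differ, p = 0.259, d = 0.318.
seq2–seq3: 7/27 differ, p = 0.259, d = 0.318.
The smallest distance is between seq1 and seq2.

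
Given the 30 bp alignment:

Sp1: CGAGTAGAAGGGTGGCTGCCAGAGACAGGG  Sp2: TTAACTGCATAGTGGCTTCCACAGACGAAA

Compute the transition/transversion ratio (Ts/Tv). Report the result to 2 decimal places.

1.33

Transitions are A↔G and C↔T; transversions are all other mismatches.
Transitions: 8. Transversions: 6.
R = 8/6 = 1.333333… ≈ 1.33 (to 2 d.p.).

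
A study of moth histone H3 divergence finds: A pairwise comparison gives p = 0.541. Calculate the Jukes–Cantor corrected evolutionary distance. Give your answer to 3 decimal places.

0.958

d = −(3/4) ln(1 − 4p/3) = −0.75 ln(1 − 0.721333) = −0.75 ln(0.278667)
  = −0.75 × (-1.277738) = 0.958304 substitutions/site.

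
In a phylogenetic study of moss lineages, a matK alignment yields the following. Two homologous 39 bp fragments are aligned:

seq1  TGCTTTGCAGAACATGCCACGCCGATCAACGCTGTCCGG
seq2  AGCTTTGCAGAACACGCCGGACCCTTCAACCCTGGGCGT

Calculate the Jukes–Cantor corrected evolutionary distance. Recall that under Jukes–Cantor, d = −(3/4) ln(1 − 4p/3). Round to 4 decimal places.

0.3538

The sequences differ at 11 of 39 sites, so p = 11/39 ≈ 0.282051.
d = −(3/4) ln(1 − 4p/3) = −0.75 ln(1 − 0.376068) = −0.75 ln(0.623932)
  = −0.75 × (-0.471714) = 0.353786 substitutions/site.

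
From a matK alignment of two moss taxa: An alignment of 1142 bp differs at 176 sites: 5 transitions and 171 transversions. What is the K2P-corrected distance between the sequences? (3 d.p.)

0.175

P = 5/1142 ≈ 0.004378 and Q = 171/1142 ≈ 0.149737.
Under the Kimura two-parameter model, d = −½ ln(1 − 2P − Q) − ¼ ln(1 − 2Q).
1 − 2P − Q = 0.841507, giving −½ ln(0.841507) = 0.086280.
1 − 2Q = 0.700526, giving −¼ ln(0.700526) = 0.088981.
d = 0.086280 + 0.088981 = 0.175261.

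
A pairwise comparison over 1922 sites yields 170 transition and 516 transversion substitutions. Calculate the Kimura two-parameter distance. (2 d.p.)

P = 170/1922 ≈ 0.08845 and Q = 516/1922 ≈ 0.26847.
Under the Kimura two-parameter model, d = −½ ln(1 − 2P − Q) − ¼ ln(1 − 2Q).
1 − 2P − Q = 0.55463, giving −½ ln(0.55463) = 0.294727.
1 − 2Q = 0.46306, giving −¼ ln(0.46306) = 0.192475.
d = 0.294727 + 0.192475 = 0.487202.

0.49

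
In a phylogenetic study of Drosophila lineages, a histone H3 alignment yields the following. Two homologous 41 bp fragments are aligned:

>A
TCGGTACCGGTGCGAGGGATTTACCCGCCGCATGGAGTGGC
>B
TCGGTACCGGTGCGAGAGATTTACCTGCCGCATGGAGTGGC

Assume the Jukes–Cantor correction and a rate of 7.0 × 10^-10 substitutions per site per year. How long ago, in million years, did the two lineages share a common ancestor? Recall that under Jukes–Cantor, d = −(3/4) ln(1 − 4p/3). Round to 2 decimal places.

36.03

The sequences differ at 2 of 41 sites (17, 26), so p = 2/41 ≈ 0.04878.
d = −(3/4) ln(1 − 4p/3) = −0.75 ln(1 − 0.06504) = −0.75 ln(0.93496)
  = −0.75 × (-0.067252) = 0.050439 substitutions/site.
Under a molecular clock d = 2μt, so t = d/(2μ) = 0.050439 / (2 × 7.0 × 10^-10) = 36.03 million years.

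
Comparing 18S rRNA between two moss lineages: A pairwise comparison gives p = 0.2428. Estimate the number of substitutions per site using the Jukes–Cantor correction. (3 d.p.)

d = −(3/4) ln(1 − 4p/3) = −0.75 ln(1 − 0.323733) = −0.75 ln(0.676267)
  = −0.75 × (-0.391167) = 0.293375 substitutions/site.

0.293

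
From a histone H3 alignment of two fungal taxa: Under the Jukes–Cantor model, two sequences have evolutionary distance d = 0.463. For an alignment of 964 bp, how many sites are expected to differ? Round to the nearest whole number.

Invert JC69: p = (3/4)(1 − e^(−4d/3)) = 0.75 × (1 − e^(-0.617333)) = 0.75 × (1 − 0.539381) = 0.345464.
Expected differing sites = pL ≈ 0.345464 × 964 = 333.027296 ≈ 333.

333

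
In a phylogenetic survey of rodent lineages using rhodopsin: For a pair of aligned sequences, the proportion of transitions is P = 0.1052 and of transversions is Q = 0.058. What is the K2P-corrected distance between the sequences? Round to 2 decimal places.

Under the Kimura two-parameter model, d = −½ ln(1 − 2P − Q) − ¼ ln(1 − 2Q).
1 − 2P − Q = 0.7316, giving −½ ln(0.7316) = 0.156261.
1 − 2Q = 0.884, giving −¼ ln(0.884) = 0.030825.
d = 0.156261 + 0.030825 = 0.187086.

0.19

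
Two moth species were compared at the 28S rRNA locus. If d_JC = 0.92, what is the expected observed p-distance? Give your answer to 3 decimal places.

0.530

p = (3/4)(1 − e^(−4d/3)) = 0.75 × (1 − e^(-1.226667)) = 0.75 × (1 − 0.293268) = 0.530049.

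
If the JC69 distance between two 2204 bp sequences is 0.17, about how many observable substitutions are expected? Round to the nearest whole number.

335

Invert JC69: p = (3/4)(1 − e^(−4d/3)) = 0.75 × (1 − e^(-0.226667)) = 0.75 × (1 − 0.797186) = 0.152111.
Expected differing sites = pL ≈ 0.152111 × 2204 = 335.252644 ≈ 335.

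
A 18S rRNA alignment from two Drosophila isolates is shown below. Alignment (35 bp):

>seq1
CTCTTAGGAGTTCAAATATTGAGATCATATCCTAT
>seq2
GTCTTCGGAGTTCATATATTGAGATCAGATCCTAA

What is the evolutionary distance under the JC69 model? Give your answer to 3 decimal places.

The sequences differ at 5 of 35 sites (1, 6, 15, 28, 35), so p = 5/35 ≈ 0.142857.
d = −(3/4) ln(1 − 4p/3) = −0.75 ln(1 − 0.190476) = −0.75 ln(0.809524)
  = −0.75 × (-0.211309) = 0.158482 substitutions/site.

0.158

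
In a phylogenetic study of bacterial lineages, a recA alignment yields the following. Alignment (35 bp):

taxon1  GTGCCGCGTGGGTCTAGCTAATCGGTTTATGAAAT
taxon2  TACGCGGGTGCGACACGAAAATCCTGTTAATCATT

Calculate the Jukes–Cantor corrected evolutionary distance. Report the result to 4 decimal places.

The sequences differ at 18 of 35 sites, so p = 18/35 ≈ 0.514286.
d = −(3/4) ln(1 − 4p/3) = −0.75 ln(1 − 0.685715) = −0.75 ln(0.314285)
  = −0.75 × (-1.157455) = 0.868091 substitutions/site.

0.8681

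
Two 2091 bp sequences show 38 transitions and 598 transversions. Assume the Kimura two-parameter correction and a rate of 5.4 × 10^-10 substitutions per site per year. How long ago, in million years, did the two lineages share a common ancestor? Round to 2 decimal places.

376.57

P = 38/2091 ≈ 0.018173 and Q = 598/2091 ≈ 0.285988.
Under the Kimura two-parameter model, d = −½ ln(1 − 2P − Q) − ¼ ln(1 − 2Q).
1 − 2P − Q = 0.677666, giving −½ ln(0.677666) = 0.194550.
1 − 2Q = 0.428024, giving −¼ ln(0.428024) = 0.212144.
d = 0.194550 + 0.212144 = 0.406694.
Under a molecular clock d = 2μt, so t = d/(2μ) = 0.406694 / (2 × 5.4 × 10^-10) = 376.57 million years.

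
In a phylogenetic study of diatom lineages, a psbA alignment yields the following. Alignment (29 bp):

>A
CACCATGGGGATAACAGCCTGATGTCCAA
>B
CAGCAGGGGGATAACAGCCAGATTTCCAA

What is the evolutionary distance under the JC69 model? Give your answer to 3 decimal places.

0.152

The sequences differ at 4 of 29 sites (3, 6, 20, 24), so p = 4/29 ≈ 0.137931.
d = −(3/4) ln(1 − 4p/3) = −0.75 ln(1 − 0.183908) = −0.75 ln(0.816092)
  = −0.75 × (-0.203228) = 0.152421 substitutions/site.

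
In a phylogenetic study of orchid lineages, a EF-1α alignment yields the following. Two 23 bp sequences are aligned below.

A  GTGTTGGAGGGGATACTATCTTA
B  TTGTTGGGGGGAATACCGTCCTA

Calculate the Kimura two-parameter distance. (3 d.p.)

0.348

Of 23 sites, 5 differences are transitions and 1 are transversions, so P = 5/23 ≈ 0.217391 and Q = 1/23 ≈ 0.043478.
Under the Kimura two-parameter model, d = −½ ln(1 − 2P − Q) − ¼ ln(1 − 2Q).
1 − 2P − Q = 0.52174, giving −½ ln(0.52174) = 0.325293.
1 − 2Q = 0.913044, giving −¼ ln(0.913044) = 0.022743.
d = 0.325293 + 0.022743 = 0.348036.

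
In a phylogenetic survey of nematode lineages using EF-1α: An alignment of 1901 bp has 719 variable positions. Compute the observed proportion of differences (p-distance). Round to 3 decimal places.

0.378

p = 719/1901 = 0.378221… ≈ 0.378 (to 3 d.p.).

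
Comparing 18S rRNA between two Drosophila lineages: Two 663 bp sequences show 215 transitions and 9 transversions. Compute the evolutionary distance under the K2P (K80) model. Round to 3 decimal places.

P = 215/663 ≈ 0.324284 and Q = 9/663 ≈ 0.013575.
Under the Kimura two-parameter model, d = −½ ln(1 − 2P − Q) − ¼ ln(1 − 2Q).
1 − 2P − Q = 0.337857, giving −½ ln(0.337857) = 0.542566.
1 − 2Q = 0.97285, giving −¼ ln(0.97285) = 0.006881.
d = 0.542566 + 0.006881 = 0.549447.

0.549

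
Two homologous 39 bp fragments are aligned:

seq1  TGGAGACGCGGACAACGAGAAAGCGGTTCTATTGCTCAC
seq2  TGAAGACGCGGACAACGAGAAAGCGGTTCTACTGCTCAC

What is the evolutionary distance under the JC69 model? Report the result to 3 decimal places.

The sequences differ at 2 of 39 sites (3, 32), so p = 2/39 ≈ 0.051282.
d = −(3/4) ln(1 − 4p/3) = −0.75 ln(1 − 0.068376) = −0.75 ln(0.931624)
  = −0.75 × (-0.070826) = 0.053120 substitutions/site.

0.053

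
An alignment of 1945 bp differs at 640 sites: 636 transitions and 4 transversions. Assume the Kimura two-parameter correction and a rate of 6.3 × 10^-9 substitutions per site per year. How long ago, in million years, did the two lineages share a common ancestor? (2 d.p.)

P = 636/1945 ≈ 0.326992 and Q = 4/1945 ≈ 0.002057.
Under the Kimura two-parameter model, d = −½ ln(1 − 2P − Q) − ¼ ln(1 − 2Q).
1 − 2P − Q = 0.343959, giving −½ ln(0.343959) = 0.533616.
1 − 2Q = 0.995886, giving −¼ ln(0.995886) = 0.001031.
d = 0.533616 + 0.001031 = 0.534647.
Under a molecular clock d = 2μt, so t = d/(2μ) = 0.534647 / (2 × 6.3 × 10^-9) = 42.43 million years.

42.43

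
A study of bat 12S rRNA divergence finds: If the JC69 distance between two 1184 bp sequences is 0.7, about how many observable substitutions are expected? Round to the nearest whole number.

539

Invert JC69: p = (3/4)(1 − e^(−4d/3)) = 0.75 × (1 − e^(-0.933333)) = 0.75 × (1 − 0.393241) = 0.455069.
Expected differing sites = pL ≈ 0.455069 × 1184 = 538.801696 ≈ 539.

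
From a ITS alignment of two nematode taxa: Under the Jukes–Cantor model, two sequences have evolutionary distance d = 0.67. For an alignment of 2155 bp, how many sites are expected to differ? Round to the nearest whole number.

Invert JC69: p = (3/4)(1 − e^(−4d/3)) = 0.75 × (1 − e^(-0.893333)) = 0.75 × (1 − 0.409289) = 0.443033.
Expected differing sites = pL ≈ 0.443033 × 2155 = 954.736115 ≈ 955.

955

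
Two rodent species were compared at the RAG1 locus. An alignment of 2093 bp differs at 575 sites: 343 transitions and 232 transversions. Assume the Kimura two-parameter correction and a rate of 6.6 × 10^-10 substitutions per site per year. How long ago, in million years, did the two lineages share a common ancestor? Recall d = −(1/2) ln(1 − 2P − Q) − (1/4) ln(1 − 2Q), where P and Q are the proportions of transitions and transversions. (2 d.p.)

P = 343/2093 ≈ 0.16388 and Q = 232/2093 ≈ 0.110846.
Under the Kimura two-parameter model, d = −½ ln(1 − 2P − Q) − ¼ ln(1 − 2Q).
1 − 2P − Q = 0.561394, giving −½ ln(0.561394) = 0.288666.
1 − 2Q = 0.778308, giving −¼ ln(0.778308) = 0.062658.
d = 0.288666 + 0.062658 = 0.351324.
Under a molecular clock d = 2μt, so t = d/(2μ) = 0.351324 / (2 × 6.6 × 10^-10) = 266.15 million years.

266.15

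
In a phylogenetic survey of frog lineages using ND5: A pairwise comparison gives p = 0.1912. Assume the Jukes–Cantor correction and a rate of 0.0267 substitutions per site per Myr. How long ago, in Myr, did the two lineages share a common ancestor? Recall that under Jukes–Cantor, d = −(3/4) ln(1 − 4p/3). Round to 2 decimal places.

d = −(3/4) ln(1 − 4p/3) = −0.75 ln(1 − 0.254933) = −0.75 ln(0.745067)
  = −0.75 × (-0.294281) = 0.220711 substitutions/site.
Under a molecular clock d = 2μt, so t = d/(2μ) = 0.220711 / (2 × 0.0267) = 4.13 Myr.

4.13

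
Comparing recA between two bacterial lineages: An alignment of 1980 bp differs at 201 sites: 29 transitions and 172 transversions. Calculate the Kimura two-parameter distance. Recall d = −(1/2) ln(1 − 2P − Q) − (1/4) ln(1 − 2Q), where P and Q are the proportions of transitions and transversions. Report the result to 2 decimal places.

0.11

P = 29/1980 ≈ 0.014646 and Q = 172/1980 ≈ 0.086869.
Under the Kimura two-parameter model, d = −½ ln(1 − 2P − Q) − ¼ ln(1 − 2Q).
1 − 2P − Q = 0.883839, giving −½ ln(0.883839) = 0.061740.
1 − 2Q = 0.826262, giving −¼ ln(0.826262) = 0.047711.
d = 0.061740 + 0.047711 = 0.109451.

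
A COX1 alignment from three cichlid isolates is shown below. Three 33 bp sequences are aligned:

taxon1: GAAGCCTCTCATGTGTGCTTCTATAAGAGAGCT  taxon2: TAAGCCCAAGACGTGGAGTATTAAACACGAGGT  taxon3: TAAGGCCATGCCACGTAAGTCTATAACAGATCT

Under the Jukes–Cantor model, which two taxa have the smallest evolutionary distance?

taxon1–taxon2: 16/33 differ, p = 0.485, d = 0.780.
taxon1–taxon3: 14/33 differ, p = 0.424, d = 0.625.
taxon2–taxon3: 16/33 differ, p = 0.485, d = 0.780.
The smallest distance is between taxon1 and taxon3.

taxon1 and taxon3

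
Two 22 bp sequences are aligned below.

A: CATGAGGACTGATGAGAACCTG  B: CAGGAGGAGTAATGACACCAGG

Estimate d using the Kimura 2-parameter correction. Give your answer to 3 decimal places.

Of 22 sites, 1 differences are transitions and 6 are transversions, so P = 1/22 ≈ 0.045455 and Q = 6/22 ≈ 0.272727.
Under the Kimura two-parameter model, d = −½ ln(1 − 2P − Q) − ¼ ln(1 − 2Q).
1 − 2P − Q = 0.636363, giving −½ ln(0.636363) = 0.225993.
1 − 2Q = 0.454546, giving −¼ ln(0.454546) = 0.197114.
d = 0.225993 + 0.197114 = 0.423107.

0.423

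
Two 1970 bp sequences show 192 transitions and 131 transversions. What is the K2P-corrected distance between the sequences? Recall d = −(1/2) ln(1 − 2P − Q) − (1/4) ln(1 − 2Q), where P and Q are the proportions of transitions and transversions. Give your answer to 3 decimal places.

P = 192/1970 ≈ 0.097462 and Q = 131/1970 ≈ 0.066497.
Under the Kimura two-parameter model, d = −½ ln(1 − 2P − Q) − ¼ ln(1 − 2Q).
1 − 2P − Q = 0.738579, giving −½ ln(0.738579) = 0.151514.
1 − 2Q = 0.867006, giving −¼ ln(0.867006) = 0.035677.
d = 0.151514 + 0.035677 = 0.187191.

0.187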